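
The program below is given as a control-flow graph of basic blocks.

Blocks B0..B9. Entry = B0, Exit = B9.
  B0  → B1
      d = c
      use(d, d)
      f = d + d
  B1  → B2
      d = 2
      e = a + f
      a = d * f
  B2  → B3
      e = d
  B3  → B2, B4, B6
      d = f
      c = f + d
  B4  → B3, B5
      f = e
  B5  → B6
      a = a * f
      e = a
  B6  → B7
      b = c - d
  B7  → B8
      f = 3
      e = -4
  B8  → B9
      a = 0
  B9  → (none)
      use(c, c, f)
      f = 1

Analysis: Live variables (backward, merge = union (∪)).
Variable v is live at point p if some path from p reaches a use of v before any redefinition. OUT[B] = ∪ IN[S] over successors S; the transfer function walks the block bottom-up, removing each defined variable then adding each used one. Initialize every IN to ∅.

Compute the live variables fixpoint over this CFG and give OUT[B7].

Answer: {c, f}

Derivation:
Fixpoint table:
  B0:   IN={a, c}   OUT={a, f}
  B1:   IN={a, f}   OUT={a, d, f}
  B2:   IN={a, d, f}   OUT={a, e, f}
  B3:   IN={a, e, f}   OUT={a, c, d, e, f}
  B4:   IN={a, c, d, e}   OUT={a, c, d, e, f}
  B5:   IN={a, c, d, f}   OUT={c, d}
  B6:   IN={c, d}   OUT={c}
  B7:   IN={c}   OUT={c, f}
  B8:   IN={c, f}   OUT={c, f}
  B9:   IN={c, f}   OUT={}

Merge at B7: OUT[B7] = IN[B8] = {c, f}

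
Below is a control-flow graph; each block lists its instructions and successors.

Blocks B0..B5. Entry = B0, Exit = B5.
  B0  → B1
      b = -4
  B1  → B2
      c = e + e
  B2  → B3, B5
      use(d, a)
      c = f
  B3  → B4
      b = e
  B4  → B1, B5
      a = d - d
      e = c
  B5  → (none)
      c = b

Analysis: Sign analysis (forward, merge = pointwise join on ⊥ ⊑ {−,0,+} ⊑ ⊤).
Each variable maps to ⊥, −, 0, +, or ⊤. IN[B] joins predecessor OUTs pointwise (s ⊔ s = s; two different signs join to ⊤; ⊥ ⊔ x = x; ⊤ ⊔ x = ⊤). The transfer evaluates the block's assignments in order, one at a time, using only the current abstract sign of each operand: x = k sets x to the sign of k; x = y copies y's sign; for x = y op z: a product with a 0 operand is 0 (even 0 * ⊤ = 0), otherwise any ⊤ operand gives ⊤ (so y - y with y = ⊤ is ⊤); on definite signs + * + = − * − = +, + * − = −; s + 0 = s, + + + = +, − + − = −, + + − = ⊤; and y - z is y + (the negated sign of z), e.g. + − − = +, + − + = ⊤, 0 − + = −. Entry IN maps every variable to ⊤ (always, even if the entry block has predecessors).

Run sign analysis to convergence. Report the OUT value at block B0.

Per-block solution:
  B0:  IN=(all ⊤)  OUT={b:-; rest ⊤}
  B1:  IN=(all ⊤)  OUT=(all ⊤)
  B2:  IN=(all ⊤)  OUT=(all ⊤)
  B3:  IN=(all ⊤)  OUT=(all ⊤)
  B4:  IN=(all ⊤)  OUT=(all ⊤)
  B5:  IN=(all ⊤)  OUT=(all ⊤)

B0 is the boundary node: IN[B0] = {a: ⊤, b: ⊤, c: ⊤, d: ⊤, e: ⊤, f: ⊤}
Applying B0's transfer function to that IN value gives OUT[B0] (row B0 above).

Answer: {a: ⊤, b: -, c: ⊤, d: ⊤, e: ⊤, f: ⊤}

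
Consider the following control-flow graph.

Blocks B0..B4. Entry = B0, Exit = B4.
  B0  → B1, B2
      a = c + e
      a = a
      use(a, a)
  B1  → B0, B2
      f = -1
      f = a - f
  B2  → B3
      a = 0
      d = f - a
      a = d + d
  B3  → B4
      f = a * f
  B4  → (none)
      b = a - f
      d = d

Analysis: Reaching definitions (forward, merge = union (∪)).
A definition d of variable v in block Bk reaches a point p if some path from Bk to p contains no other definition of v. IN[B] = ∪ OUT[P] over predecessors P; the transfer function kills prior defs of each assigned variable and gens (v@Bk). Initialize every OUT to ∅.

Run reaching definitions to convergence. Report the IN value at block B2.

Answer: {a@B0, f@B1}

Derivation:
Per-block solution:
  B0: | IN={a@B0, f@B1} | OUT={a@B0, f@B1}
  B1: | IN={a@B0, f@B1} | OUT={a@B0, f@B1}
  B2: | IN={a@B0, f@B1} | OUT={a@B2, d@B2, f@B1}
  B3: | IN={a@B2, d@B2, f@B1} | OUT={a@B2, d@B2, f@B3}
  B4: | IN={a@B2, d@B2, f@B3} | OUT={a@B2, b@B4, d@B4, f@B3}

Merge at B2: IN[B2] = OUT[B0] ⊔ OUT[B1] = {a@B0, f@B1}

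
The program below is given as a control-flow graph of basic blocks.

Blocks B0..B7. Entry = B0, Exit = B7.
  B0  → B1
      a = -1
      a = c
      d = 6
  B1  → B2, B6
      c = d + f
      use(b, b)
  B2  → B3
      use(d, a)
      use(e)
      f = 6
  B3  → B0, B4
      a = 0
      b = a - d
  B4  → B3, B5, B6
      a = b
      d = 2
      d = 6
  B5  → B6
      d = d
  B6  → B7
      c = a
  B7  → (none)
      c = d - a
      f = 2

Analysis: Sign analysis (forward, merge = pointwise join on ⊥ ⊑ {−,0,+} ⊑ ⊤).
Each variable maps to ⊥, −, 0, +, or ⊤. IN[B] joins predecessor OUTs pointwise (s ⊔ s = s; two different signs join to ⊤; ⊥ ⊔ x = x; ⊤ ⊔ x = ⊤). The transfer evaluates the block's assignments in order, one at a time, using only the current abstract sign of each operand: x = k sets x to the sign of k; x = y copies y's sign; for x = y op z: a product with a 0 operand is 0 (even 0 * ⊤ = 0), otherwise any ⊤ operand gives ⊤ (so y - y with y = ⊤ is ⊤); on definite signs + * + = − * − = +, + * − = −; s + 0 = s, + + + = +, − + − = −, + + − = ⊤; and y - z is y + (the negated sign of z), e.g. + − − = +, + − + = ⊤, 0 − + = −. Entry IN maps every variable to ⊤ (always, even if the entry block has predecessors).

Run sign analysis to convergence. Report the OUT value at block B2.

Per-block solution:
  B0:   IN=(all ⊤)   OUT={d:+; rest ⊤}
  B1:   IN={d:+; rest ⊤}   OUT={d:+; rest ⊤}
  B2:   IN={d:+; rest ⊤}   OUT={d:+, f:+; rest ⊤}
  B3:   IN={d:+, f:+; rest ⊤}   OUT={a:0, b:-, d:+, f:+; rest ⊤}
  B4:   IN={a:0, b:-, d:+, f:+; rest ⊤}   OUT={a:-, b:-, d:+, f:+; rest ⊤}
  B5:   IN={a:-, b:-, d:+, f:+; rest ⊤}   OUT={a:-, b:-, d:+, f:+; rest ⊤}
  B6:   IN={d:+; rest ⊤}   OUT={d:+; rest ⊤}
  B7:   IN={d:+; rest ⊤}   OUT={d:+, f:+; rest ⊤}

Merge at B2: IN[B2] = OUT[B1] = {a: ⊤, b: ⊤, c: ⊤, d: +, e: ⊤, f: ⊤}
Applying B2's transfer function to that IN value gives OUT[B2] (row B2 above).

Answer: {a: ⊤, b: ⊤, c: ⊤, d: +, e: ⊤, f: +}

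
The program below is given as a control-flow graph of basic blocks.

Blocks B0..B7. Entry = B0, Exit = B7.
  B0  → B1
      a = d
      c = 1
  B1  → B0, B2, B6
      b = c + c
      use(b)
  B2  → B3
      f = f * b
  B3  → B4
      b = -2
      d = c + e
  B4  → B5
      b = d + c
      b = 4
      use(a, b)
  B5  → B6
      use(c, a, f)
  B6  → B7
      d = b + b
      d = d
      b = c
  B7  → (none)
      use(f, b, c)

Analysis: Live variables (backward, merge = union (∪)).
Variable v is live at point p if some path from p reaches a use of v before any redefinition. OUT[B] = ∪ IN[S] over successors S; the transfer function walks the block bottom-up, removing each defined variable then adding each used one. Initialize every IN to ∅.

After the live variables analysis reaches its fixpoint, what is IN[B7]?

Answer: {b, c, f}

Trace:
Converged values:
  B0: | IN={d, e, f} | OUT={a, c, d, e, f}
  B1: | IN={a, c, d, e, f} | OUT={a, b, c, d, e, f}
  B2: | IN={a, b, c, e, f} | OUT={a, c, e, f}
  B3: | IN={a, c, e, f} | OUT={a, c, d, f}
  B4: | IN={a, c, d, f} | OUT={a, b, c, f}
  B5: | IN={a, b, c, f} | OUT={b, c, f}
  B6: | IN={b, c, f} | OUT={b, c, f}
  B7: | IN={b, c, f} | OUT={}

B7 is the boundary node: OUT[B7] = {}
Applying B7's transfer function to that OUT value gives IN[B7] (row B7 above).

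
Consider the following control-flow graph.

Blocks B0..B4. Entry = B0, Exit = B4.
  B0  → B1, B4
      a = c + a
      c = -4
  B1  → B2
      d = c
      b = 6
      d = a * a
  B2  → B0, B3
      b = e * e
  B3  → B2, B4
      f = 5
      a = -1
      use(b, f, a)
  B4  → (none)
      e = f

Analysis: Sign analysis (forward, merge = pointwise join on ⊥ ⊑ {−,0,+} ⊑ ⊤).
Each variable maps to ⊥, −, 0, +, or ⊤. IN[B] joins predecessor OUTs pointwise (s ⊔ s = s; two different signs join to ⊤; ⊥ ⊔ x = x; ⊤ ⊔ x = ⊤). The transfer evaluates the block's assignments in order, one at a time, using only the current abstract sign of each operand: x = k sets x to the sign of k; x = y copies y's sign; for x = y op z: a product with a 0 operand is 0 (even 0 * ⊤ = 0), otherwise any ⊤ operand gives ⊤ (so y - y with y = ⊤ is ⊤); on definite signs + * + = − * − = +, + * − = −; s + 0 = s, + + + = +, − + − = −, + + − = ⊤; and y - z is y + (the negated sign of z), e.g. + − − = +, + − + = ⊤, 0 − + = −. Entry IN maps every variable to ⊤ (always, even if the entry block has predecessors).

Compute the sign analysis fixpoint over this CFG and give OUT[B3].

Fixpoint table:
  B0:   IN=(all ⊤)   OUT={c:-; rest ⊤}
  B1:   IN={c:-; rest ⊤}   OUT={b:+, c:-; rest ⊤}
  B2:   IN={c:-; rest ⊤}   OUT={c:-; rest ⊤}
  B3:   IN={c:-; rest ⊤}   OUT={a:-, c:-, f:+; rest ⊤}
  B4:   IN={c:-; rest ⊤}   OUT={c:-; rest ⊤}

Merge at B3: IN[B3] = OUT[B2] = {a: ⊤, b: ⊤, c: -, d: ⊤, e: ⊤, f: ⊤}
Applying B3's transfer function to that IN value gives OUT[B3] (row B3 above).

Answer: {a: -, b: ⊤, c: -, d: ⊤, e: ⊤, f: +}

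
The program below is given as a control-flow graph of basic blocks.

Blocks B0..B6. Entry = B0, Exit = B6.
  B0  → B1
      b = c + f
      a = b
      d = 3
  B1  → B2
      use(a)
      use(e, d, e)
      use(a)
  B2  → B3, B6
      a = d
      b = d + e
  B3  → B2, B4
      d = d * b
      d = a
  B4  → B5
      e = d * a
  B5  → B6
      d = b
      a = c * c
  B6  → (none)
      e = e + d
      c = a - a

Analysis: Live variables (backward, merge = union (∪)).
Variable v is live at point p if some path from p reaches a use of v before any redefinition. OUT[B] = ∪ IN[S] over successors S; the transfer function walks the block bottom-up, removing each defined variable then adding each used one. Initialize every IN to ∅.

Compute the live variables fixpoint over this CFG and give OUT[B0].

Answer: {a, c, d, e}

Derivation:
Converged values:
  B0: | IN={c, e, f} | OUT={a, c, d, e}
  B1: | IN={a, c, d, e} | OUT={c, d, e}
  B2: | IN={c, d, e} | OUT={a, b, c, d, e}
  B3: | IN={a, b, c, d, e} | OUT={a, b, c, d, e}
  B4: | IN={a, b, c, d} | OUT={b, c, e}
  B5: | IN={b, c, e} | OUT={a, d, e}
  B6: | IN={a, d, e} | OUT={}

Merge at B0: OUT[B0] = IN[B1] = {a, c, d, e}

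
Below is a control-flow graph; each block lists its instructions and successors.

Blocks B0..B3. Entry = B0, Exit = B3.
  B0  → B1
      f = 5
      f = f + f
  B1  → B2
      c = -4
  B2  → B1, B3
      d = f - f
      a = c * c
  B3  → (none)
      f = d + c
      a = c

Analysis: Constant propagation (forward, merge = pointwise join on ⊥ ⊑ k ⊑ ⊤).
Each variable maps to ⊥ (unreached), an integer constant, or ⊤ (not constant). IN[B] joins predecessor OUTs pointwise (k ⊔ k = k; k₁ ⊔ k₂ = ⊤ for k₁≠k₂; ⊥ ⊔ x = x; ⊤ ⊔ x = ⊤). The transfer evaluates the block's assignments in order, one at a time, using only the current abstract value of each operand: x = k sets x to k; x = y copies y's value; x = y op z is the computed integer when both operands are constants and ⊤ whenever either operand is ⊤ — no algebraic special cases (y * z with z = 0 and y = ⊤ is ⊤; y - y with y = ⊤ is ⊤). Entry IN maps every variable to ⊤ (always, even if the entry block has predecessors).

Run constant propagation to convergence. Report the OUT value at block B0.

Per-block solution:
  B0:  IN=(all ⊤)  OUT={f:10; rest ⊤}
  B1:  IN={f:10; rest ⊤}  OUT={c:-4, f:10; rest ⊤}
  B2:  IN={c:-4, f:10; rest ⊤}  OUT={a:16, c:-4, d:0, f:10; rest ⊤}
  B3:  IN={a:16, c:-4, d:0, f:10; rest ⊤}  OUT={a:-4, c:-4, d:0, f:-4; rest ⊤}

B0 is the boundary node: IN[B0] = {a: ⊤, b: ⊤, c: ⊤, d: ⊤, e: ⊤, f: ⊤}
Applying B0's transfer function to that IN value gives OUT[B0] (row B0 above).

Answer: {a: ⊤, b: ⊤, c: ⊤, d: ⊤, e: ⊤, f: 10}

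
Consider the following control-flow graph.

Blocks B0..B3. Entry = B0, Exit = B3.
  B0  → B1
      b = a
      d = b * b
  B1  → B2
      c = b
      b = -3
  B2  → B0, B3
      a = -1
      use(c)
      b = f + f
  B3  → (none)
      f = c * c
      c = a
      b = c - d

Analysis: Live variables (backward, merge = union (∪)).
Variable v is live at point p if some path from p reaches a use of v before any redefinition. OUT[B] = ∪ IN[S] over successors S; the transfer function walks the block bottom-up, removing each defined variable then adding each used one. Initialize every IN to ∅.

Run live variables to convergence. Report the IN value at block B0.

Answer: {a, f}

Working:
Fixpoint table:
  B0:   IN={a, f}   OUT={b, d, f}
  B1:   IN={b, d, f}   OUT={c, d, f}
  B2:   IN={c, d, f}   OUT={a, c, d, f}
  B3:   IN={a, c, d}   OUT={}

Merge at B0: OUT[B0] = IN[B1] = {b, d, f}
Applying B0's transfer function to that OUT value gives IN[B0] (row B0 above).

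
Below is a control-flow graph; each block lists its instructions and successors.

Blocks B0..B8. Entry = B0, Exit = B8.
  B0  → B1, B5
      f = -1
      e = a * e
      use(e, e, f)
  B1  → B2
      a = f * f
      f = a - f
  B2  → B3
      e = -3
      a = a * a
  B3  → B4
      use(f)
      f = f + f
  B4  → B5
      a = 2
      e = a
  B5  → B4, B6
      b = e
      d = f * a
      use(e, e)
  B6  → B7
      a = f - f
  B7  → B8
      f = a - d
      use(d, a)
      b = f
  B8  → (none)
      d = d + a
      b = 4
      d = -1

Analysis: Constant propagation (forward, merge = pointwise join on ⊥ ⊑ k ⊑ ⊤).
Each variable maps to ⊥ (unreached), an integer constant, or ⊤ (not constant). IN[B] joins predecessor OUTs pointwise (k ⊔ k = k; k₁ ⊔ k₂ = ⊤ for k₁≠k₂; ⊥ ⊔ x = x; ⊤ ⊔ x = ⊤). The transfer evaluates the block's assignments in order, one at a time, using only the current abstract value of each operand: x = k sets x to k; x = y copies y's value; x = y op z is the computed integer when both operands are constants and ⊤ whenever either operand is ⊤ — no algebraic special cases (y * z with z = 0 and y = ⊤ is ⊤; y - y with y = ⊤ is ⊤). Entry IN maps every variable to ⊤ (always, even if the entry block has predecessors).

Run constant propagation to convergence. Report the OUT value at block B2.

Answer: {a: 1, b: ⊤, c: ⊤, d: ⊤, e: -3, f: 2}

Working:
Per-block solution:
  B0:  IN=(all ⊤)  OUT={f:-1; rest ⊤}
  B1:  IN={f:-1; rest ⊤}  OUT={a:1, f:2; rest ⊤}
  B2:  IN={a:1, f:2; rest ⊤}  OUT={a:1, e:-3, f:2; rest ⊤}
  B3:  IN={a:1, e:-3, f:2; rest ⊤}  OUT={a:1, e:-3, f:4; rest ⊤}
  B4:  IN=(all ⊤)  OUT={a:2, e:2; rest ⊤}
  B5:  IN=(all ⊤)  OUT=(all ⊤)
  B6:  IN=(all ⊤)  OUT=(all ⊤)
  B7:  IN=(all ⊤)  OUT=(all ⊤)
  B8:  IN=(all ⊤)  OUT={b:4, d:-1; rest ⊤}

Merge at B2: IN[B2] = OUT[B1] = {a: 1, b: ⊤, c: ⊤, d: ⊤, e: ⊤, f: 2}
Applying B2's transfer function to that IN value gives OUT[B2] (row B2 above).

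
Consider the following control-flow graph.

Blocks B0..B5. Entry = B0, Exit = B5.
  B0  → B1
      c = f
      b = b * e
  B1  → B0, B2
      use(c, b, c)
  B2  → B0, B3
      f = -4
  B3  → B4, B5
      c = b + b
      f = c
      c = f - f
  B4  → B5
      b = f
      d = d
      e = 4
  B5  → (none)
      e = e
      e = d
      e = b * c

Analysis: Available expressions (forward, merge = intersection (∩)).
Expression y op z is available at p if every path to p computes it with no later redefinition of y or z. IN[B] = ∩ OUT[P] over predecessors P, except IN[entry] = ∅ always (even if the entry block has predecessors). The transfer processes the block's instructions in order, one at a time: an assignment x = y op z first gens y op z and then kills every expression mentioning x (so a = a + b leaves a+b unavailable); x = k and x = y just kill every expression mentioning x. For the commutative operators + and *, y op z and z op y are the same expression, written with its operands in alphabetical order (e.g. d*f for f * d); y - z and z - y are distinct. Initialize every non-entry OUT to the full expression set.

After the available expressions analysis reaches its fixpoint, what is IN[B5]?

Converged values:
  B0:  IN={}  OUT={}
  B1:  IN={}  OUT={}
  B2:  IN={}  OUT={}
  B3:  IN={}  OUT={b+b, f-f}
  B4:  IN={b+b, f-f}  OUT={f-f}
  B5:  IN={f-f}  OUT={b*c, f-f}

Merge at B5: IN[B5] = OUT[B3] ∩ OUT[B4] = {f-f}

Answer: {f-f}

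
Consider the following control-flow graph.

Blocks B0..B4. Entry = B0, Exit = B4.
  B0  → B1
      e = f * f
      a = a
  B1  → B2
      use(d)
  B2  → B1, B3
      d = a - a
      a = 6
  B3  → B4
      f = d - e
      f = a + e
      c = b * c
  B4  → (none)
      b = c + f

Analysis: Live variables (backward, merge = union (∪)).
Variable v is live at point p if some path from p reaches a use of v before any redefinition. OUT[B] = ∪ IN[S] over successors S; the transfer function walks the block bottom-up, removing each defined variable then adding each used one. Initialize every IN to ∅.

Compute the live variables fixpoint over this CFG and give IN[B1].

Answer: {a, b, c, d, e}

Working:
Fixpoint table:
  B0: | IN={a, b, c, d, f} | OUT={a, b, c, d, e}
  B1: | IN={a, b, c, d, e} | OUT={a, b, c, e}
  B2: | IN={a, b, c, e} | OUT={a, b, c, d, e}
  B3: | IN={a, b, c, d, e} | OUT={c, f}
  B4: | IN={c, f} | OUT={}

Merge at B1: OUT[B1] = IN[B2] = {a, b, c, e}
Applying B1's transfer function to that OUT value gives IN[B1] (row B1 above).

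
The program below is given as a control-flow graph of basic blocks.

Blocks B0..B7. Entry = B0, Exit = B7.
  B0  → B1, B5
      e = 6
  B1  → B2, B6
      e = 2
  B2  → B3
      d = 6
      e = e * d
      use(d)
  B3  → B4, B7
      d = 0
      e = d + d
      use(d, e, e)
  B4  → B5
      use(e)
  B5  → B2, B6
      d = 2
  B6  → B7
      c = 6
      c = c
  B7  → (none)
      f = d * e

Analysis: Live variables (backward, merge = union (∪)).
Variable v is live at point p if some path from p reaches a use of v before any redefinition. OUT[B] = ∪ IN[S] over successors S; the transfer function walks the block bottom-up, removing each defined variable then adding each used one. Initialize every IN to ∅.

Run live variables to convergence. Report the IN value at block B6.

Converged values:
  B0:   IN={d}   OUT={d, e}
  B1:   IN={d}   OUT={d, e}
  B2:   IN={e}   OUT={}
  B3:   IN={}   OUT={d, e}
  B4:   IN={e}   OUT={e}
  B5:   IN={e}   OUT={d, e}
  B6:   IN={d, e}   OUT={d, e}
  B7:   IN={d, e}   OUT={}

Merge at B6: OUT[B6] = IN[B7] = {d, e}
Applying B6's transfer function to that OUT value gives IN[B6] (row B6 above).

Answer: {d, e}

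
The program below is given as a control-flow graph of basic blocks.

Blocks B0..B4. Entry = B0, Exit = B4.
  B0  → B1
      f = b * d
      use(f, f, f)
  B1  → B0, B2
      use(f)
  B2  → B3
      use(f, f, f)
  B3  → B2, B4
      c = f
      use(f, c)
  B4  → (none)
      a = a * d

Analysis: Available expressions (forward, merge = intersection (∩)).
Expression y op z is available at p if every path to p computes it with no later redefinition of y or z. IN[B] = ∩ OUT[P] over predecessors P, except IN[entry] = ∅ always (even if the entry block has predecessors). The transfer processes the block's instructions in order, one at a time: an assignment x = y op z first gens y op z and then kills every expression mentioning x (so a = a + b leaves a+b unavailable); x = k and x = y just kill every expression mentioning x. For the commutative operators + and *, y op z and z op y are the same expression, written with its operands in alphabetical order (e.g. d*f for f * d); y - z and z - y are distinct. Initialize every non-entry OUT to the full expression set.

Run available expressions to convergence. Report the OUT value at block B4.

Per-block solution:
  B0: | IN={} | OUT={b*d}
  B1: | IN={b*d} | OUT={b*d}
  B2: | IN={b*d} | OUT={b*d}
  B3: | IN={b*d} | OUT={b*d}
  B4: | IN={b*d} | OUT={b*d}

Merge at B4: IN[B4] = OUT[B3] = {b*d}
Applying B4's transfer function to that IN value gives OUT[B4] (row B4 above).

Answer: {b*d}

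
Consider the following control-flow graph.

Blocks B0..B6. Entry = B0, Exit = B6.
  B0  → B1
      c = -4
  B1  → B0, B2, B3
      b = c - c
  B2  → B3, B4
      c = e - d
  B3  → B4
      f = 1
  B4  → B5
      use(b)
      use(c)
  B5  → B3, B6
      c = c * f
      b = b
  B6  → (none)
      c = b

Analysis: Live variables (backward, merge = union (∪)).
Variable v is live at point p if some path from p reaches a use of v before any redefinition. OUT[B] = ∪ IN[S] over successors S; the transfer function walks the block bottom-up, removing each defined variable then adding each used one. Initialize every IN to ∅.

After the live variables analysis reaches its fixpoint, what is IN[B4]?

Answer: {b, c, f}

Working:
Per-block solution:
  B0:  IN={d, e, f}  OUT={c, d, e, f}
  B1:  IN={c, d, e, f}  OUT={b, c, d, e, f}
  B2:  IN={b, d, e, f}  OUT={b, c, f}
  B3:  IN={b, c}  OUT={b, c, f}
  B4:  IN={b, c, f}  OUT={b, c, f}
  B5:  IN={b, c, f}  OUT={b, c}
  B6:  IN={b}  OUT={}

Merge at B4: OUT[B4] = IN[B5] = {b, c, f}
Applying B4's transfer function to that OUT value gives IN[B4] (row B4 above).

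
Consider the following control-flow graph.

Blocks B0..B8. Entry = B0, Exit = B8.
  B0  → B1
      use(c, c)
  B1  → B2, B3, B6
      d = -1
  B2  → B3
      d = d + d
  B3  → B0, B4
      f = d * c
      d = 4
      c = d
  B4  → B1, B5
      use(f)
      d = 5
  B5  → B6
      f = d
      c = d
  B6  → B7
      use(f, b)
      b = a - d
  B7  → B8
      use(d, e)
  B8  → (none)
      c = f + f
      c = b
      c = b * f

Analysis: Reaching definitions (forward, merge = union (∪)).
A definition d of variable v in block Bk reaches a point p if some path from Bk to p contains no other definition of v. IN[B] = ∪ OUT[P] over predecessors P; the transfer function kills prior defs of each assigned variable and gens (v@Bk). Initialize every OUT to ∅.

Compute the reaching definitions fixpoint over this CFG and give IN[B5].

Fixpoint table:
  B0:   IN={c@B3, d@B3, f@B3}   OUT={c@B3, d@B3, f@B3}
  B1:   IN={c@B3, d@B3, d@B4, f@B3}   OUT={c@B3, d@B1, f@B3}
  B2:   IN={c@B3, d@B1, f@B3}   OUT={c@B3, d@B2, f@B3}
  B3:   IN={c@B3, d@B1, d@B2, f@B3}   OUT={c@B3, d@B3, f@B3}
  B4:   IN={c@B3, d@B3, f@B3}   OUT={c@B3, d@B4, f@B3}
  B5:   IN={c@B3, d@B4, f@B3}   OUT={c@B5, d@B4, f@B5}
  B6:   IN={c@B3, c@B5, d@B1, d@B4, f@B3, f@B5}   OUT={b@B6, c@B3, c@B5, d@B1, d@B4, f@B3, f@B5}
  B7:   IN={b@B6, c@B3, c@B5, d@B1, d@B4, f@B3, f@B5}   OUT={b@B6, c@B3, c@B5, d@B1, d@B4, f@B3, f@B5}
  B8:   IN={b@B6, c@B3, c@B5, d@B1, d@B4, f@B3, f@B5}   OUT={b@B6, c@B8, d@B1, d@B4, f@B3, f@B5}

Merge at B5: IN[B5] = OUT[B4] = {c@B3, d@B4, f@B3}

Answer: {c@B3, d@B4, f@B3}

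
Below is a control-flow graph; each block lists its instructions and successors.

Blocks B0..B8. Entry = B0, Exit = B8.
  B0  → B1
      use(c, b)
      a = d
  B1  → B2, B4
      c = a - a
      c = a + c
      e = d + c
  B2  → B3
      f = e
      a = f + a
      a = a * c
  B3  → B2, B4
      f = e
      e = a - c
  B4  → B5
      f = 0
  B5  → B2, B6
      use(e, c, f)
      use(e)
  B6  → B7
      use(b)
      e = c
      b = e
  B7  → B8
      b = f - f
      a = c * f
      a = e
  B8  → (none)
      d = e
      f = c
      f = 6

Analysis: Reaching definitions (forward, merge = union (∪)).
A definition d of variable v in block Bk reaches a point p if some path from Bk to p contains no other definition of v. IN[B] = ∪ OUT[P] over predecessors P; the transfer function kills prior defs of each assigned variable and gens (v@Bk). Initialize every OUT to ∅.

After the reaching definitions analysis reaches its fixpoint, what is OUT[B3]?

Answer: {a@B2, c@B1, e@B3, f@B3}

Trace:
Per-block solution:
  B0:   IN={}   OUT={a@B0}
  B1:   IN={a@B0}   OUT={a@B0, c@B1, e@B1}
  B2:   IN={a@B0, a@B2, c@B1, e@B1, e@B3, f@B3, f@B4}   OUT={a@B2, c@B1, e@B1, e@B3, f@B2}
  B3:   IN={a@B2, c@B1, e@B1, e@B3, f@B2}   OUT={a@B2, c@B1, e@B3, f@B3}
  B4:   IN={a@B0, a@B2, c@B1, e@B1, e@B3, f@B3}   OUT={a@B0, a@B2, c@B1, e@B1, e@B3, f@B4}
  B5:   IN={a@B0, a@B2, c@B1, e@B1, e@B3, f@B4}   OUT={a@B0, a@B2, c@B1, e@B1, e@B3, f@B4}
  B6:   IN={a@B0, a@B2, c@B1, e@B1, e@B3, f@B4}   OUT={a@B0, a@B2, b@B6, c@B1, e@B6, f@B4}
  B7:   IN={a@B0, a@B2, b@B6, c@B1, e@B6, f@B4}   OUT={a@B7, b@B7, c@B1, e@B6, f@B4}
  B8:   IN={a@B7, b@B7, c@B1, e@B6, f@B4}   OUT={a@B7, b@B7, c@B1, d@B8, e@B6, f@B8}

Merge at B3: IN[B3] = OUT[B2] = {a@B2, c@B1, e@B1, e@B3, f@B2}
Applying B3's transfer function to that IN value gives OUT[B3] (row B3 above).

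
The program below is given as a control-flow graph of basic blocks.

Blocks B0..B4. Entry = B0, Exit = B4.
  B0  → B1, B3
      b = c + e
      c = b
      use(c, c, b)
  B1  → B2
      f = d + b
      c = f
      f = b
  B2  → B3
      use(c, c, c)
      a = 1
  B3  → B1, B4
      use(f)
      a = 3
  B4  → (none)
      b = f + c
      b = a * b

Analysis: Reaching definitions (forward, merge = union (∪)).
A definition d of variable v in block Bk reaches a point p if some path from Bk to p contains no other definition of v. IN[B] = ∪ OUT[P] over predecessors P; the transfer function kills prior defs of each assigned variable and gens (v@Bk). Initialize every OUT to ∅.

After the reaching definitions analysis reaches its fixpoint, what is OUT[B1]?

Answer: {a@B3, b@B0, c@B1, f@B1}

Derivation:
Per-block solution:
  B0:   IN={}   OUT={b@B0, c@B0}
  B1:   IN={a@B3, b@B0, c@B0, c@B1, f@B1}   OUT={a@B3, b@B0, c@B1, f@B1}
  B2:   IN={a@B3, b@B0, c@B1, f@B1}   OUT={a@B2, b@B0, c@B1, f@B1}
  B3:   IN={a@B2, b@B0, c@B0, c@B1, f@B1}   OUT={a@B3, b@B0, c@B0, c@B1, f@B1}
  B4:   IN={a@B3, b@B0, c@B0, c@B1, f@B1}   OUT={a@B3, b@B4, c@B0, c@B1, f@B1}

Merge at B1: IN[B1] = OUT[B0] ⊔ OUT[B3] = {a@B3, b@B0, c@B0, c@B1, f@B1}
Applying B1's transfer function to that IN value gives OUT[B1] (row B1 above).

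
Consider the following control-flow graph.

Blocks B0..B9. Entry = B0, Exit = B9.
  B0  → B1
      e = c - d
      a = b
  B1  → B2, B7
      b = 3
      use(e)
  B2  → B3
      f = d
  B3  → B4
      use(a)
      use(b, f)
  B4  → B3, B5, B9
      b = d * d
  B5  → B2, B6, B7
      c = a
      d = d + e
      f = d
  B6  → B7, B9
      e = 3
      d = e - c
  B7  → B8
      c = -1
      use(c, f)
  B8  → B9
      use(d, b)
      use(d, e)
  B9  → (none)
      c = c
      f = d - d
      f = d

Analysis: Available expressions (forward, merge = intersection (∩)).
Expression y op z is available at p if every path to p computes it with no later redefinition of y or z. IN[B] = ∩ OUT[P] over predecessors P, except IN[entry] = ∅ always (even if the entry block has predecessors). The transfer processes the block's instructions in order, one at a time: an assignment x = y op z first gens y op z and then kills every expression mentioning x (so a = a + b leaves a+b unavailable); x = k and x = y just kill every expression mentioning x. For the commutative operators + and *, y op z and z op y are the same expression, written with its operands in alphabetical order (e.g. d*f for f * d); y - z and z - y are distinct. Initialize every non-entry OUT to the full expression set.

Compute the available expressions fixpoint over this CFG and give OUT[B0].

Fixpoint table:
  B0:  IN={}  OUT={c-d}
  B1:  IN={c-d}  OUT={c-d}
  B2:  IN={}  OUT={}
  B3:  IN={}  OUT={}
  B4:  IN={}  OUT={d*d}
  B5:  IN={d*d}  OUT={}
  B6:  IN={}  OUT={e-c}
  B7:  IN={}  OUT={}
  B8:  IN={}  OUT={}
  B9:  IN={}  OUT={d-d}

B0 is the boundary node: IN[B0] = {}
Applying B0's transfer function to that IN value gives OUT[B0] (row B0 above).

Answer: {c-d}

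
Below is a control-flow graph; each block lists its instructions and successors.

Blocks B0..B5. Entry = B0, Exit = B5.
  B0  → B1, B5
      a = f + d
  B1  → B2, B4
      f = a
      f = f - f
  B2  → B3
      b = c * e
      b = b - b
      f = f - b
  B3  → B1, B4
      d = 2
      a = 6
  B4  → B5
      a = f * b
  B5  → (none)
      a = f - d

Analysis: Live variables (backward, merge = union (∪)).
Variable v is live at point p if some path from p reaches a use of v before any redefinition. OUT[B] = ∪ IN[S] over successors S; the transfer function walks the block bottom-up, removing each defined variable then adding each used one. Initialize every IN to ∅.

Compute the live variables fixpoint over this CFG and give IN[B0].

Answer: {b, c, d, e, f}

Derivation:
Fixpoint table:
  B0:  IN={b, c, d, e, f}  OUT={a, b, c, d, e, f}
  B1:  IN={a, b, c, d, e}  OUT={b, c, d, e, f}
  B2:  IN={c, e, f}  OUT={b, c, e, f}
  B3:  IN={b, c, e, f}  OUT={a, b, c, d, e, f}
  B4:  IN={b, d, f}  OUT={d, f}
  B5:  IN={d, f}  OUT={}

Merge at B0: OUT[B0] = IN[B1] ⊔ IN[B5] = {a, b, c, d, e, f}
Applying B0's transfer function to that OUT value gives IN[B0] (row B0 above).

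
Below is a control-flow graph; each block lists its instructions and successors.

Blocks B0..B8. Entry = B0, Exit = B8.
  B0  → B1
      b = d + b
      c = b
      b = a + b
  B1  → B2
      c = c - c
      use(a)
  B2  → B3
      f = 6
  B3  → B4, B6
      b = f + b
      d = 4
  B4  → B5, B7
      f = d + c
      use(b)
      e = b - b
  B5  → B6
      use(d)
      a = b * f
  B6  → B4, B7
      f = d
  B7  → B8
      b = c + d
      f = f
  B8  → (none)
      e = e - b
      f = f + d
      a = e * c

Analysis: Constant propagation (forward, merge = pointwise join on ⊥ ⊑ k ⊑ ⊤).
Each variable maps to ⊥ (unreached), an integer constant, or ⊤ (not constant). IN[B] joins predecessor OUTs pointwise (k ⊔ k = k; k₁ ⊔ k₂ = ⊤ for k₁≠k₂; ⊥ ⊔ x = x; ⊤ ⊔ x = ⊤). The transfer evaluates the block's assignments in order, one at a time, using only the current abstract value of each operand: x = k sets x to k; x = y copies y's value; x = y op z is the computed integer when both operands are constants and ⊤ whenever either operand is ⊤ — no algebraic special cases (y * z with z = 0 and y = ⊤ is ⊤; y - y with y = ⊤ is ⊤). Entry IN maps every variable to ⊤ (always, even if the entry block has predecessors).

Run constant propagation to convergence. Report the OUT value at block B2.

Answer: {a: ⊤, b: ⊤, c: ⊤, d: ⊤, e: ⊤, f: 6}

Working:
Converged values:
  B0:   IN=(all ⊤)   OUT=(all ⊤)
  B1:   IN=(all ⊤)   OUT=(all ⊤)
  B2:   IN=(all ⊤)   OUT={f:6; rest ⊤}
  B3:   IN={f:6; rest ⊤}   OUT={d:4, f:6; rest ⊤}
  B4:   IN={d:4; rest ⊤}   OUT={d:4; rest ⊤}
  B5:   IN={d:4; rest ⊤}   OUT={d:4; rest ⊤}
  B6:   IN={d:4; rest ⊤}   OUT={d:4, f:4; rest ⊤}
  B7:   IN={d:4; rest ⊤}   OUT={d:4; rest ⊤}
  B8:   IN={d:4; rest ⊤}   OUT={d:4; rest ⊤}

Merge at B2: IN[B2] = OUT[B1] = {a: ⊤, b: ⊤, c: ⊤, d: ⊤, e: ⊤, f: ⊤}
Applying B2's transfer function to that IN value gives OUT[B2] (row B2 above).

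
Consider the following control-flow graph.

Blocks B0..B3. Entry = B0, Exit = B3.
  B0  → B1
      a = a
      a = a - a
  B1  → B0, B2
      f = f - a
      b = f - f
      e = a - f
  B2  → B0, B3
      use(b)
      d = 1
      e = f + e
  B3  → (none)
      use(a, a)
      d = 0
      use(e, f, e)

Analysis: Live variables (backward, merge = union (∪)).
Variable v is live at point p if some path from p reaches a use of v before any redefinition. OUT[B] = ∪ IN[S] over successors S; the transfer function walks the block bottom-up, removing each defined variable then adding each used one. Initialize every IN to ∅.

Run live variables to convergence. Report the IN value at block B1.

Fixpoint table:
  B0:  IN={a, f}  OUT={a, f}
  B1:  IN={a, f}  OUT={a, b, e, f}
  B2:  IN={a, b, e, f}  OUT={a, e, f}
  B3:  IN={a, e, f}  OUT={}

Merge at B1: OUT[B1] = IN[B0] ⊔ IN[B2] = {a, b, e, f}
Applying B1's transfer function to that OUT value gives IN[B1] (row B1 above).

Answer: {a, f}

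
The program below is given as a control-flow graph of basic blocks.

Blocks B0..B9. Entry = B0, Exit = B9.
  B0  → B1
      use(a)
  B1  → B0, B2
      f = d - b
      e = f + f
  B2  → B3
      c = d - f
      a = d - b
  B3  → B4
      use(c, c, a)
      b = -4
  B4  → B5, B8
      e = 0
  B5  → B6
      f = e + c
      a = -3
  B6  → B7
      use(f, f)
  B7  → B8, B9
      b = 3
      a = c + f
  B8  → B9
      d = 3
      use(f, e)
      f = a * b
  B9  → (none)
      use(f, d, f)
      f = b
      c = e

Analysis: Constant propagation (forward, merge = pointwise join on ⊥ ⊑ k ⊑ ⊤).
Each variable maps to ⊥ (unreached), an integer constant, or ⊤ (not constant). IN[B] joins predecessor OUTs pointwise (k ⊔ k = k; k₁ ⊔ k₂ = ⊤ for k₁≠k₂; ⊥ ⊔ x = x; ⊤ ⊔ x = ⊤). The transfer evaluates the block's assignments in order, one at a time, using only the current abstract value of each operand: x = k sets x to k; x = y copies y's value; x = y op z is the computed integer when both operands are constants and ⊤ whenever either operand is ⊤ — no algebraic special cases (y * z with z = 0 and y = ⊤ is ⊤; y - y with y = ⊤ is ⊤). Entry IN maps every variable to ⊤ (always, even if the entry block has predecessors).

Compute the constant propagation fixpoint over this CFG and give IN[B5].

Converged values:
  B0: | IN=(all ⊤) | OUT=(all ⊤)
  B1: | IN=(all ⊤) | OUT=(all ⊤)
  B2: | IN=(all ⊤) | OUT=(all ⊤)
  B3: | IN=(all ⊤) | OUT={b:-4; rest ⊤}
  B4: | IN={b:-4; rest ⊤} | OUT={b:-4, e:0; rest ⊤}
  B5: | IN={b:-4, e:0; rest ⊤} | OUT={a:-3, b:-4, e:0; rest ⊤}
  B6: | IN={a:-3, b:-4, e:0; rest ⊤} | OUT={a:-3, b:-4, e:0; rest ⊤}
  B7: | IN={a:-3, b:-4, e:0; rest ⊤} | OUT={b:3, e:0; rest ⊤}
  B8: | IN={e:0; rest ⊤} | OUT={d:3, e:0; rest ⊤}
  B9: | IN={e:0; rest ⊤} | OUT={c:0, e:0; rest ⊤}

Merge at B5: IN[B5] = OUT[B4] = {a: ⊤, b: -4, c: ⊤, d: ⊤, e: 0, f: ⊤}

Answer: {a: ⊤, b: -4, c: ⊤, d: ⊤, e: 0, f: ⊤}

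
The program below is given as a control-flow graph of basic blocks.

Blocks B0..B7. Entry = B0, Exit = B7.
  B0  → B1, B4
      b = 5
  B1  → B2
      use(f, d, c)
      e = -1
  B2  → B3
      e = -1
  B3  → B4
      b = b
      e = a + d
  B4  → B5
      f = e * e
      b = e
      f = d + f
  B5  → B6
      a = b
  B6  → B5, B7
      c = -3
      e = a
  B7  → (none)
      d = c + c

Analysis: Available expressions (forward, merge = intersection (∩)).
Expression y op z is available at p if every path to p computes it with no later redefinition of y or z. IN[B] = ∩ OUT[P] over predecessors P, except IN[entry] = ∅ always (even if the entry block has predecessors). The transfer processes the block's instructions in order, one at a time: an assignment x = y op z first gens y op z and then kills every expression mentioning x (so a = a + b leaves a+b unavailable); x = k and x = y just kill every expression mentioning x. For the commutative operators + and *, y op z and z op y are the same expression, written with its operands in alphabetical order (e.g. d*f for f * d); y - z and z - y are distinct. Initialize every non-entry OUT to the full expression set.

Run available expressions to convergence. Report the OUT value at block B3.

Fixpoint table:
  B0:   IN={}   OUT={}
  B1:   IN={}   OUT={}
  B2:   IN={}   OUT={}
  B3:   IN={}   OUT={a+d}
  B4:   IN={}   OUT={e*e}
  B5:   IN={}   OUT={}
  B6:   IN={}   OUT={}
  B7:   IN={}   OUT={c+c}

Merge at B3: IN[B3] = OUT[B2] = {}
Applying B3's transfer function to that IN value gives OUT[B3] (row B3 above).

Answer: {a+d}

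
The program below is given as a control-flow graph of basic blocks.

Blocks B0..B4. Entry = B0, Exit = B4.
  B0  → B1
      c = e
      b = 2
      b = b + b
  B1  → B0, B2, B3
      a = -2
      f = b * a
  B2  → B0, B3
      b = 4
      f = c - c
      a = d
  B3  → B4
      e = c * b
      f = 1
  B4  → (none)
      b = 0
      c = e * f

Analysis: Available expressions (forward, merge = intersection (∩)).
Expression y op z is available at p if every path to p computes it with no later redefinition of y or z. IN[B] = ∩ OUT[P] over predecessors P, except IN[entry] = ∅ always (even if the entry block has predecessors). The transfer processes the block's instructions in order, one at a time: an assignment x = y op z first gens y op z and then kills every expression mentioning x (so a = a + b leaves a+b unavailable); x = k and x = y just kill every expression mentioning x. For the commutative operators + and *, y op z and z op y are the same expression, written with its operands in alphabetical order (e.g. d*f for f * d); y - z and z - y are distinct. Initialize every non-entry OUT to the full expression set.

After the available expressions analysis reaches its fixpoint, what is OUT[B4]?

Converged values:
  B0: | IN={} | OUT={}
  B1: | IN={} | OUT={a*b}
  B2: | IN={a*b} | OUT={c-c}
  B3: | IN={} | OUT={b*c}
  B4: | IN={b*c} | OUT={e*f}

Merge at B4: IN[B4] = OUT[B3] = {b*c}
Applying B4's transfer function to that IN value gives OUT[B4] (row B4 above).

Answer: {e*f}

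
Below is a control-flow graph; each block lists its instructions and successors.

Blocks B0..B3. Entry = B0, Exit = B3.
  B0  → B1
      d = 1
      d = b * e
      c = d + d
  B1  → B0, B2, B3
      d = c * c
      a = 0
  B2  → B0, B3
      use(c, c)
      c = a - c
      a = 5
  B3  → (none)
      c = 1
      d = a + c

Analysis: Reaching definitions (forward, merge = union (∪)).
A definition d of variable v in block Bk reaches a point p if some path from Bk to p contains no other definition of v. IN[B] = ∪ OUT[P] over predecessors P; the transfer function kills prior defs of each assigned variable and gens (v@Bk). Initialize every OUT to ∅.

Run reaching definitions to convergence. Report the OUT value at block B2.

Per-block solution:
  B0:  IN={a@B1, a@B2, c@B0, c@B2, d@B1}  OUT={a@B1, a@B2, c@B0, d@B0}
  B1:  IN={a@B1, a@B2, c@B0, d@B0}  OUT={a@B1, c@B0, d@B1}
  B2:  IN={a@B1, c@B0, d@B1}  OUT={a@B2, c@B2, d@B1}
  B3:  IN={a@B1, a@B2, c@B0, c@B2, d@B1}  OUT={a@B1, a@B2, c@B3, d@B3}

Merge at B2: IN[B2] = OUT[B1] = {a@B1, c@B0, d@B1}
Applying B2's transfer function to that IN value gives OUT[B2] (row B2 above).

Answer: {a@B2, c@B2, d@B1}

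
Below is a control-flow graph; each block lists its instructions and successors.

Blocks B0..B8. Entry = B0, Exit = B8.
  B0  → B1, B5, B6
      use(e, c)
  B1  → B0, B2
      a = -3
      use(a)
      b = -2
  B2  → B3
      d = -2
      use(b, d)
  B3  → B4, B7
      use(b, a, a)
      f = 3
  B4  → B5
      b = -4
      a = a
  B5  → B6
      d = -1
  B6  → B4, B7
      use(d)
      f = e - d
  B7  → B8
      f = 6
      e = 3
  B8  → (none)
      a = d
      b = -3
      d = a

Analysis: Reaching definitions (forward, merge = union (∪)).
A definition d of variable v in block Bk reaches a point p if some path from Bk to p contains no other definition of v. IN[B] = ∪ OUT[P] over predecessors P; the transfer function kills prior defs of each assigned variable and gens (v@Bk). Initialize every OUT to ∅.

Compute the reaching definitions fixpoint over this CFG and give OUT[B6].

Per-block solution:
  B0:  IN={a@B1, b@B1}  OUT={a@B1, b@B1}
  B1:  IN={a@B1, b@B1}  OUT={a@B1, b@B1}
  B2:  IN={a@B1, b@B1}  OUT={a@B1, b@B1, d@B2}
  B3:  IN={a@B1, b@B1, d@B2}  OUT={a@B1, b@B1, d@B2, f@B3}
  B4:  IN={a@B1, a@B4, b@B1, b@B4, d@B2, d@B5, f@B3, f@B6}  OUT={a@B4, b@B4, d@B2, d@B5, f@B3, f@B6}
  B5:  IN={a@B1, a@B4, b@B1, b@B4, d@B2, d@B5, f@B3, f@B6}  OUT={a@B1, a@B4, b@B1, b@B4, d@B5, f@B3, f@B6}
  B6:  IN={a@B1, a@B4, b@B1, b@B4, d@B5, f@B3, f@B6}  OUT={a@B1, a@B4, b@B1, b@B4, d@B5, f@B6}
  B7:  IN={a@B1, a@B4, b@B1, b@B4, d@B2, d@B5, f@B3, f@B6}  OUT={a@B1, a@B4, b@B1, b@B4, d@B2, d@B5, e@B7, f@B7}
  B8:  IN={a@B1, a@B4, b@B1, b@B4, d@B2, d@B5, e@B7, f@B7}  OUT={a@B8, b@B8, d@B8, e@B7, f@B7}

Merge at B6: IN[B6] = OUT[B0] ⊔ OUT[B5] = {a@B1, a@B4, b@B1, b@B4, d@B5, f@B3, f@B6}
Applying B6's transfer function to that IN value gives OUT[B6] (row B6 above).

Answer: {a@B1, a@B4, b@B1, b@B4, d@B5, f@B6}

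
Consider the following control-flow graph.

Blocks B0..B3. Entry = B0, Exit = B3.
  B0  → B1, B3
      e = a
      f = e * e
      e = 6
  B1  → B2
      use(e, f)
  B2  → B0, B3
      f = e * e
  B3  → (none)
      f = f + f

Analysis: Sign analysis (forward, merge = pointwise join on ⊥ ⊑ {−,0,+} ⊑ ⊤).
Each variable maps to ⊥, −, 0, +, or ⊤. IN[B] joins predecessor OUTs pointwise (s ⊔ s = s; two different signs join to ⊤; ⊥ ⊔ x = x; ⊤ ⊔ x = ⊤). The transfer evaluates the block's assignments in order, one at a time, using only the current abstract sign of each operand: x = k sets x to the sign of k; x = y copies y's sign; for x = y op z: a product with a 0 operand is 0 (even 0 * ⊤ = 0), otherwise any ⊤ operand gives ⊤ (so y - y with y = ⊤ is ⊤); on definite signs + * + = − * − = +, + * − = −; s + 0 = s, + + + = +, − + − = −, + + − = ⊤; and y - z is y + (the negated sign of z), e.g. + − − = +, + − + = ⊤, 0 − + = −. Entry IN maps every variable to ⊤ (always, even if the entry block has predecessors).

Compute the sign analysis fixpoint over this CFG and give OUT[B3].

Converged values:
  B0:  IN=(all ⊤)  OUT={e:+; rest ⊤}
  B1:  IN={e:+; rest ⊤}  OUT={e:+; rest ⊤}
  B2:  IN={e:+; rest ⊤}  OUT={e:+, f:+; rest ⊤}
  B3:  IN={e:+; rest ⊤}  OUT={e:+; rest ⊤}

Merge at B3: IN[B3] = OUT[B0] ⊔ OUT[B2] = {a: ⊤, b: ⊤, c: ⊤, d: ⊤, e: +, f: ⊤}
Applying B3's transfer function to that IN value gives OUT[B3] (row B3 above).

Answer: {a: ⊤, b: ⊤, c: ⊤, d: ⊤, e: +, f: ⊤}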